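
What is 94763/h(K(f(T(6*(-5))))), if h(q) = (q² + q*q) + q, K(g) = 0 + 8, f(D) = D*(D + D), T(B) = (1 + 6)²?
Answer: 94763/136 ≈ 696.79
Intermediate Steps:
T(B) = 49 (T(B) = 7² = 49)
f(D) = 2*D² (f(D) = D*(2*D) = 2*D²)
K(g) = 8
h(q) = q + 2*q² (h(q) = (q² + q²) + q = 2*q² + q = q + 2*q²)
94763/h(K(f(T(6*(-5))))) = 94763/((8*(1 + 2*8))) = 94763/((8*(1 + 16))) = 94763/((8*17)) = 94763/136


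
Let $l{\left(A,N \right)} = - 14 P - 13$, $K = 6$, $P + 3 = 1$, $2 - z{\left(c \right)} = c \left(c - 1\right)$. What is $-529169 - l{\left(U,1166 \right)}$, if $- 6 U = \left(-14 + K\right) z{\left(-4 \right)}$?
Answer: $-529184$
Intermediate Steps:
$z{\left(c \right)} = 2 - c \left(-1 + c\right)$ ($z{\left(c \right)} = 2 - c \left(c - 1\right) = 2 - c \left(-1 + c\right)$)
$P = -2$ ($P = -3 + 1 = -2$)
$U = -24$ ($U = - \frac{\left(-14 + 6\right) \left(2 - 4 - \left(-4\right)^{2}\right)}{6} = - \frac{\left(-8\right) \left(2 - 4 - 16\right)}{6} = - \frac{\left(-8\right) \left(-18\right)}{6} = \left(- \frac{1}{6}\right) 144 = -24$)
$l{\left(A,N \right)} = 15$ ($l{\left(A,N \right)} = \left(-14\right) \left(-2\right) - 13 = 28 - 13 = 15$)
$-529169 - l{\left(U,1166 \right)} = -529169 - 15 = -529184$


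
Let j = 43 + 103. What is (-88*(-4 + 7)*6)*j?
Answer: -231264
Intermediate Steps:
j = 146
(-88*(-4 + 7)*6)*j = -88*(-4 + 7)*6*146 = -264*6*146 = -88*18*146 = -1584*146 = -231264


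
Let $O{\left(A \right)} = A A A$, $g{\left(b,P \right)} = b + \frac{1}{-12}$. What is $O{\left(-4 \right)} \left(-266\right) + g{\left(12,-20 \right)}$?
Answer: $\frac{204431}{12} \approx 17036.0$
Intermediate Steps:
$g{\left(b,P \right)} = - \frac{1}{12} + b$ ($g{\left(b,P \right)} = b - \frac{1}{12} = - \frac{1}{12} + b$)
$O{\left(A \right)} = A^{3}$ ($O{\left(A \right)} = A^{2} A = A^{3}$)
$O{\left(-4 \right)} \left(-266\right) + g{\left(12,-20 \right)} = \left(-4\right)^{3} \left(-266\right) + \left(- \frac{1}{12} + 12\right) = \left(-64\right) \left(-266\right) + \frac{143}{12} = 17024 + \frac{143}{12} = \frac{204431}{12}$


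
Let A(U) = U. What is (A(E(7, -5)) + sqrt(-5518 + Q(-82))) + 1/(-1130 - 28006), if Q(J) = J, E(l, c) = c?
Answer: -145681/29136 + 20*I*sqrt(14) ≈ -5.0 + 74.833*I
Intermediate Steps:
(A(E(7, -5)) + sqrt(-5518 + Q(-82))) + 1/(-1130 - 28006) = (-5 + sqrt(-5518 - 82)) + 1/(-1130 - 28006) = (-5 + sqrt(-5600)) + 1/(-29136) = (-5 + 20*I*sqrt(14)) - 1/29136 = -145681/29136 + 20*I*sqrt(14)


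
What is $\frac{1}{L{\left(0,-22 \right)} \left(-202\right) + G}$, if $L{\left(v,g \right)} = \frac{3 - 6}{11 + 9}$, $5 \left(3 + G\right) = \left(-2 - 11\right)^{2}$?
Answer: $\frac{10}{611} \approx 0.016367$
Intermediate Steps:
$G = \frac{154}{5}$ ($G = -3 + \frac{\left(-2 - 11\right)^{2}}{5} = -3 + \frac{\left(-13\right)^{2}}{5} = -3 + \frac{1}{5} \cdot 169 = -3 + \frac{169}{5} = \frac{154}{5} \approx 30.8$)
$L{\left(v,g \right)} = - \frac{3}{20}$
$\frac{1}{L{\left(0,-22 \right)} \left(-202\right) + G} = \frac{1}{\left(- \frac{3}{20}\right) \left(-202\right) + \frac{154}{5}} = \frac{1}{\frac{303}{10} + \frac{154}{5}} = \frac{1}{\frac{611}{10}} = \frac{10}{611}$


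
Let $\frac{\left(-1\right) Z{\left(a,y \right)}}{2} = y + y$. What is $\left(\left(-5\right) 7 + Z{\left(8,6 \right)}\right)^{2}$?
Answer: $3481$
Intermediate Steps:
$Z{\left(a,y \right)} = - 4 y$ ($Z{\left(a,y \right)} = - 2 \left(y + y\right) = - 2 \cdot 2 y = - 4 y$)
$\left(\left(-5\right) 7 + Z{\left(8,6 \right)}\right)^{2} = \left(\left(-5\right) 7 - 24\right)^{2} = \left(-35 - 24\right)^{2} = \left(-59\right)^{2} = 3481$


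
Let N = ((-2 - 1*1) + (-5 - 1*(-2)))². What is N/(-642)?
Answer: -6/107 ≈ -0.056075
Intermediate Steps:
N = 36 (N = ((-2 - 1) + (-5 + 2))² = (-3 - 3)² = (-6)² = 36)
N/(-642) = 36/(-642) = 36*(-1/642) = -6/107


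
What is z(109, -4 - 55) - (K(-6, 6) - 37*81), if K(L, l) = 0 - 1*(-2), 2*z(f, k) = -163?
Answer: 5827/2 ≈ 2913.5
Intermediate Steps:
z(f, k) = -163/2 (z(f, k) = (½)*(-163) = -163/2)
K(L, l) = 2 (K(L, l) = 0 + 2 = 2)
z(109, -4 - 55) - (K(-6, 6) - 37*81) = -163/2 - (2 - 37*81) = -163/2 - (2 - 2997) = -163/2 - 1*(-2995) = -163/2 + 2995 = 5827/2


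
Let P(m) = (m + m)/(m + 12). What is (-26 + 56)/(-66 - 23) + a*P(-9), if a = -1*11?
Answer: 5844/89 ≈ 65.663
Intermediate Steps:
P(m) = 2*m/(12 + m) (P(m) = (2*m)/(12 + m) = 2*m/(12 + m))
a = -11
(-26 + 56)/(-66 - 23) + a*P(-9) = (-26 + 56)/(-66 - 23) - 22*(-9)/(12 - 9) = 30/(-89) - 22*(-9)/3 = 30*(-1/89) - 22*(-9)/3 = -30/89 - 11*(-6) = -30/89 + 66 = 5844/89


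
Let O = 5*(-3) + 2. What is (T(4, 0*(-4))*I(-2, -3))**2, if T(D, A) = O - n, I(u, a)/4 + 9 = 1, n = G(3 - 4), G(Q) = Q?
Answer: 147456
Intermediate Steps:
O = -13 (O = -15 + 2 = -13)
n = -1 (n = 3 - 4 = -1)
I(u, a) = -32 (I(u, a) = -36 + 4*1 = -36 + 4 = -32)
T(D, A) = -12 (T(D, A) = -13 - 1*(-1) = -13 + 1 = -12)
(T(4, 0*(-4))*I(-2, -3))**2 = (-12*(-32))**2 = 384**2 = 147456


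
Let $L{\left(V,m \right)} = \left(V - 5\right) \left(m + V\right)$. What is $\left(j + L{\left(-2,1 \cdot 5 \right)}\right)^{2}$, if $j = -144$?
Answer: $27225$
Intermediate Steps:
$L{\left(V,m \right)} = \left(-5 + V\right) \left(V + m\right)$
$\left(j + L{\left(-2,1 \cdot 5 \right)}\right)^{2} = \left(-144 - \left(-10 - 4 + 7 \cdot 1 \cdot 5\right)\right)^{2} = \left(-144 + \left(4 + 10 - 25 - 10\right)\right)^{2} = \left(-144 - 21\right)^{2} = \left(-165\right)^{2} = 27225$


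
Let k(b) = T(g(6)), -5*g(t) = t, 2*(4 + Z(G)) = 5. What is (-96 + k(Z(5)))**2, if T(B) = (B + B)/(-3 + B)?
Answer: 446224/49 ≈ 9106.6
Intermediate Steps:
Z(G) = -3/2 (Z(G) = -4 + (1/2)*5 = -4 + 5/2 = -3/2)
g(t) = -t/5
T(B) = 2*B/(-3 + B) (T(B) = (2*B)/(-3 + B) = 2*B/(-3 + B))
k(b) = 4/7 (k(b) = 2*(-1/5*6)/(-3 - 1/5*6) = 2*(-6/5)/(-3 - 6/5) = 2*(-6/5)/(-21/5) = 2*(-6/5)*(-5/21) = 4/7)
(-96 + k(Z(5)))**2 = (-96 + 4/7)**2 = (-668/7)**2 = 446224/49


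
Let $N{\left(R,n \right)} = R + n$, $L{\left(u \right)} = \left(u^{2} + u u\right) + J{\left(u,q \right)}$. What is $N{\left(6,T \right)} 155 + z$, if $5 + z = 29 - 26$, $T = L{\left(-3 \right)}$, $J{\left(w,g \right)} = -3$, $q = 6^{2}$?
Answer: $3253$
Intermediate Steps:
$q = 36$
$L{\left(u \right)} = -3 + 2 u^{2}$ ($L{\left(u \right)} = \left(u^{2} + u u\right) - 3 = \left(u^{2} + u^{2}\right) - 3 = 2 u^{2} - 3 = -3 + 2 u^{2}$)
$T = 15$ ($T = -3 + 2 \left(-3\right)^{2} = -3 + 2 \cdot 9 = -3 + 18 = 15$)
$z = -2$ ($z = -5 + \left(29 - 26\right) = -5 + 3 = -2$)
$N{\left(6,T \right)} 155 + z = \left(6 + 15\right) 155 - 2 = 21 \cdot 155 - 2 = 3255 - 2 = 3253$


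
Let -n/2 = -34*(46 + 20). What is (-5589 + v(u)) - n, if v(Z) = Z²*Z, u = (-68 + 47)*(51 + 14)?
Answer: -2543312202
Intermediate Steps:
u = -1365 (u = -21*65 = -1365)
v(Z) = Z³
n = 4488 (n = -(-68)*(46 + 20) = -(-68)*66 = -2*(-2244) = 4488)
(-5589 + v(u)) - n = (-5589 + (-1365)³) - 1*4488 = (-5589 - 2543302125) - 4488 = -2543307714 - 4488 = -2543312202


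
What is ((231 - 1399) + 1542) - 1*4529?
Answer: -4155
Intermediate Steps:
((231 - 1399) + 1542) - 1*4529 = (-1168 + 1542) - 4529 = 374 - 4529 = -4155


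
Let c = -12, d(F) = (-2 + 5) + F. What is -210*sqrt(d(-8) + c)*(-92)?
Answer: 19320*I*sqrt(17) ≈ 79658.0*I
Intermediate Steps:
d(F) = 3 + F
-210*sqrt(d(-8) + c)*(-92) = -210*sqrt((3 - 8) - 12)*(-92) = -210*sqrt(-5 - 12)*(-92) = -210*I*sqrt(17)*(-92) = 19320*I*sqrt(17)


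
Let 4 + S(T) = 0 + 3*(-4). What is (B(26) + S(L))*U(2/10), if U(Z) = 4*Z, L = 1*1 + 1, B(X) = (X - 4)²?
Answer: 1872/5 ≈ 374.40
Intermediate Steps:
B(X) = (-4 + X)²
L = 2 (L = 1 + 1 = 2)
S(T) = -16 (S(T) = -4 + (0 + 3*(-4)) = -4 + (0 - 12) = -4 - 12 = -16)
(B(26) + S(L))*U(2/10) = ((-4 + 26)² - 16)*(4*(2/10)) = (22² - 16)*(4*(2*(⅒))) = (484 - 16)*(4*(⅕)) = 468*(⅘) = 1872/5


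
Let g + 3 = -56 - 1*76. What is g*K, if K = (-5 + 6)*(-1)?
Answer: 135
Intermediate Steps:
g = -135 (g = -3 + (-56 - 1*76) = -3 + (-56 - 76) = -3 - 132 = -135)
K = -1 (K = 1*(-1) = -1)
g*K = -135*(-1) = 135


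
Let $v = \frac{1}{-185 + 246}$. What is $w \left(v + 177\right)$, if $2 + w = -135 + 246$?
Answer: $\frac{1176982}{61} \approx 19295.0$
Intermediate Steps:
$w = 109$ ($w = -2 + \left(-135 + 246\right) = -2 + 111 = 109$)
$v = \frac{1}{61} \approx 0.016393$
$w \left(v + 177\right) = 109 \left(\frac{1}{61} + 177\right) = 109 \cdot \frac{10798}{61} = \frac{1176982}{61}$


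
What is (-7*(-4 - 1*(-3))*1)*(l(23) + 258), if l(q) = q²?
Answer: 5509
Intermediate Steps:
(-7*(-4 - 1*(-3))*1)*(l(23) + 258) = (-7*(-4 - 1*(-3))*1)*(23² + 258) = (-7*(-4 + 3)*1)*(529 + 258) = (-7*(-1)*1)*787 = (7*1)*787 = 7*787 = 5509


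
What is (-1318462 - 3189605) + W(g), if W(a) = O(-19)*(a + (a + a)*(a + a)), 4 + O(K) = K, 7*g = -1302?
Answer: -7686621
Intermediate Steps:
g = -186 (g = (1/7)*(-1302) = -186)
O(K) = -4 + K
W(a) = -92*a**2 - 23*a (W(a) = (-4 - 19)*(a + (a + a)*(a + a)) = -23*(a + (2*a)*(2*a)) = -23*(a + 4*a**2) = -92*a**2 - 23*a)
(-1318462 - 3189605) + W(g) = (-1318462 - 3189605) - 23*(-186)*(1 + 4*(-186)) = -4508067 - 23*(-186)*(1 - 744) = -4508067 - 23*(-186)*(-743) = -4508067 - 3178554 = -7686621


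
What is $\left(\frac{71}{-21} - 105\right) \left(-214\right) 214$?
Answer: $\frac{104231696}{21} \approx 4.9634 \cdot 10^{6}$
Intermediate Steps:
$\left(\frac{71}{-21} - 105\right) \left(-214\right) 214 = \left(71 \left(- \frac{1}{21}\right) - 105\right) \left(-214\right) 214 = \left(- \frac{71}{21} - 105\right) \left(-214\right) 214 = \left(- \frac{2276}{21}\right) \left(-214\right) 214 = \frac{487064}{21} \cdot 214 = \frac{104231696}{21}$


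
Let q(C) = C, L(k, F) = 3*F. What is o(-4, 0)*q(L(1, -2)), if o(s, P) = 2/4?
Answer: -3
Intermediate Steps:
o(s, P) = 1/2 (o(s, P) = 2*(1/4) = 1/2)
o(-4, 0)*q(L(1, -2)) = (3*(-2))/2 = (1/2)*(-6) = -3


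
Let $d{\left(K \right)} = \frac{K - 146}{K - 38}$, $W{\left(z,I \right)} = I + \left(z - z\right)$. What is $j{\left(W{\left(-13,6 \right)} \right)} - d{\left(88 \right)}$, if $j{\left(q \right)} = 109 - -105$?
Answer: $\frac{5379}{25} \approx 215.16$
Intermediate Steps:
$W{\left(z,I \right)} = I$ ($W{\left(z,I \right)} = I + 0 = I$)
$j{\left(q \right)} = 214$ ($j{\left(q \right)} = 109 + 105 = 214$)
$d{\left(K \right)} = \frac{-146 + K}{-38 + K}$
$j{\left(W{\left(-13,6 \right)} \right)} - d{\left(88 \right)} = 214 - \frac{-146 + 88}{-38 + 88} = 214 - \frac{1}{50} \left(-58\right) = 214 - - \frac{29}{25} = 214 + \frac{29}{25} = \frac{5379}{25}$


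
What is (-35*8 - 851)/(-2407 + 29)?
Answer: 39/82 ≈ 0.47561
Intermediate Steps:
(-35*8 - 851)/(-2407 + 29) = (-280 - 851)/(-2378) = -1131*(-1/2378) = 39/82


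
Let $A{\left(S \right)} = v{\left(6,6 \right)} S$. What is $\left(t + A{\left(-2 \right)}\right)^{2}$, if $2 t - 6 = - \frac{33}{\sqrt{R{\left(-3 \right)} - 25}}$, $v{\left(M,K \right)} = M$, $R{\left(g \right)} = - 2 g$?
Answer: $\frac{5067}{76} - \frac{297 i \sqrt{19}}{19} \approx 66.671 - 68.136 i$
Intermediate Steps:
$A{\left(S \right)} = 6 S$
$t = 3 + \frac{33 i \sqrt{19}}{38}$ ($t = 3 + \frac{\left(-33\right) \frac{1}{\sqrt{\left(-2\right) \left(-3\right) - 25}}}{2} = 3 + \frac{\left(-33\right) \frac{1}{\sqrt{6 - 25}}}{2} = 3 + \frac{\left(-33\right) \frac{1}{\sqrt{-19}}}{2} = 3 + \frac{\left(-33\right) \frac{1}{i \sqrt{19}}}{2} = 3 + \frac{\left(-33\right) \left(- \frac{i \sqrt{19}}{19}\right)}{2} = 3 + \frac{\frac{33}{19} i \sqrt{19}}{2} = 3 + \frac{33 i \sqrt{19}}{38} \approx 3.0 + 3.7854 i$)
$\left(t + A{\left(-2 \right)}\right)^{2} = \left(\left(3 + \frac{33 i \sqrt{19}}{38}\right) + 6 \left(-2\right)\right)^{2} = \left(\left(3 + \frac{33 i \sqrt{19}}{38}\right) - 12\right)^{2} = \left(-9 + \frac{33 i \sqrt{19}}{38}\right)^{2}$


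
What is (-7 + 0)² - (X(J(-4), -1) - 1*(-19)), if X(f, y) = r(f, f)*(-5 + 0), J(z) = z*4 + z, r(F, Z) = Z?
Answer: -70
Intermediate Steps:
J(z) = 5*z (J(z) = 4*z + z = 5*z)
X(f, y) = -5*f (X(f, y) = f*(-5 + 0) = f*(-5) = -5*f)
(-7 + 0)² - (X(J(-4), -1) - 1*(-19)) = (-7 + 0)² - (-25*(-4) - 1*(-19)) = (-7)² - (-5*(-20) + 19) = 49 - (100 + 19) = 49 - 1*119 = 49 - 119 = -70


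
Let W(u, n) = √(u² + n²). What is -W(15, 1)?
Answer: -√226 ≈ -15.033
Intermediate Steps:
W(u, n) = √(n² + u²)
-W(15, 1) = -√(1² + 15²) = -√(1 + 225) = -√226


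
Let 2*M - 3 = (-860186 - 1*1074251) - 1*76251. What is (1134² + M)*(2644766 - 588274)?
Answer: 577079417842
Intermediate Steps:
M = -2010685/2 (M = 3/2 + ((-860186 - 1*1074251) - 1*76251)/2 = 3/2 + ((-860186 - 1074251) - 76251)/2 = 3/2 + (-1934437 - 76251)/2 = 3/2 + (½)*(-2010688) = 3/2 - 1005344 = -2010685/2 ≈ -1.0053e+6)
(1134² + M)*(2644766 - 588274) = (1134² - 2010685/2)*(2644766 - 588274) = (1285956 - 2010685/2)*2056492 = (561227/2)*2056492 = 577079417842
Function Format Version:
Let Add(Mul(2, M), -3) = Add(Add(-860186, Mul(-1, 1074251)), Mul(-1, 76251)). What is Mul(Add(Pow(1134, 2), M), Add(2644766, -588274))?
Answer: 577079417842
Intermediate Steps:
M = Rational(-2010685, 2) (M = Add(Rational(3, 2), Mul(Rational(1, 2), Add(Add(-860186, Mul(-1, 1074251)), Mul(-1, 76251)))) = Add(Rational(3, 2), Mul(Rational(1, 2), Add(Add(-860186, -1074251), -76251))) = Add(Rational(3, 2), Mul(Rational(1, 2), Add(-1934437, -76251))) = Add(Rational(3, 2), Mul(Rational(1, 2), -2010688)) = Add(Rational(3, 2), -1005344) = Rational(-2010685, 2) ≈ -1.0053e+6)
Mul(Add(Pow(1134, 2), M), Add(2644766, -588274)) = Mul(Add(Pow(1134, 2), Rational(-2010685, 2)), Add(2644766, -588274)) = Mul(Add(1285956, Rational(-2010685, 2)), 2056492) = Mul(Rational(561227, 2), 2056492) = 577079417842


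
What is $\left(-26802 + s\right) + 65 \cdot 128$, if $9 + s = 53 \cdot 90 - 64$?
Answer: $-13785$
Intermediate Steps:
$s = 4697$ ($s = -9 + \left(53 \cdot 90 - 64\right) = -9 + \left(4770 - 64\right) = -9 + 4706 = 4697$)
$\left(-26802 + s\right) + 65 \cdot 128 = \left(-26802 + 4697\right) + 65 \cdot 128 = -22105 + 8320 = -13785$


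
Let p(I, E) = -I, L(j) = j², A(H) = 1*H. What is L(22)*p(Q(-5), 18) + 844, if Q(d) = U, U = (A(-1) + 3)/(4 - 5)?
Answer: 1812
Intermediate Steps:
A(H) = H
U = -2 (U = (-1 + 3)/(4 - 5) = 2/(-1) = 2*(-1) = -2)
Q(d) = -2
L(22)*p(Q(-5), 18) + 844 = 22²*(-1*(-2)) + 844 = 484*2 + 844 = 968 + 844 = 1812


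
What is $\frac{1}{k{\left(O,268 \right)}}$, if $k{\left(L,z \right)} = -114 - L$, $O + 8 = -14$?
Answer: $- \frac{1}{92} \approx -0.01087$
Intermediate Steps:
$O = -22$ ($O = -8 - 14 = -22$)
$\frac{1}{k{\left(O,268 \right)}} = \frac{1}{-114 - -22} = \frac{1}{-114 + 22} = \frac{1}{-92} = - \frac{1}{92}$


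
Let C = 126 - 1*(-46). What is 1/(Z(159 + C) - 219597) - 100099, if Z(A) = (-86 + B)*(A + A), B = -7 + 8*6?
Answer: -24963389314/249387 ≈ -1.0010e+5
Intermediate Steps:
C = 172 (C = 126 + 46 = 172)
B = 41 (B = -7 + 48 = 41)
Z(A) = -90*A (Z(A) = (-86 + 41)*(A + A) = -90*A)
1/(Z(159 + C) - 219597) - 100099 = 1/(-90*(159 + 172) - 219597) - 100099 = 1/(-90*331 - 219597) - 100099 = 1/(-29790 - 219597) - 100099 = 1/(-249387) - 100099 = -1/249387 - 100099 = -24963389314/249387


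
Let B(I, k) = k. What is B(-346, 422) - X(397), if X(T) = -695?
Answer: 1117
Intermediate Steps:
B(-346, 422) - X(397) = 422 - 1*(-695) = 422 + 695 = 1117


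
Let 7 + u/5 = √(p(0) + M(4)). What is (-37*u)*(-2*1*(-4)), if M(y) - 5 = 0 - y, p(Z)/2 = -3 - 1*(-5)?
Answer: 10360 - 1480*√5 ≈ 7050.6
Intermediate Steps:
p(Z) = 4 (p(Z) = 2*(-3 - 1*(-5)) = 2*(-3 + 5) = 2*2 = 4)
M(y) = 5 - y (M(y) = 5 + (0 - y) = 5 - y)
u = -35 + 5*√5 (u = -35 + 5*√(4 + (5 - 1*4)) = -35 + 5*√(4 + (5 - 4)) = -35 + 5*√(4 + 1) = -35 + 5*√5 ≈ -23.820)
(-37*u)*(-2*1*(-4)) = (-37*(-35 + 5*√5))*(-2*1*(-4)) = (1295 - 185*√5)*(-2*(-4)) = (1295 - 185*√5)*8 = 10360 - 1480*√5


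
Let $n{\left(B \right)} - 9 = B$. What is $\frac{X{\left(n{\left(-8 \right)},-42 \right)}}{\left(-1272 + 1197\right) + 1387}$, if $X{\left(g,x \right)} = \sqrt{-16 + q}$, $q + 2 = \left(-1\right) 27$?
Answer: $\frac{3 i \sqrt{5}}{1312} \approx 0.005113 i$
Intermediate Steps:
$q = -29$ ($q = -2 - 27 = -29$)
$n{\left(B \right)} = 9 + B$
$X{\left(g,x \right)} = 3 i \sqrt{5}$ ($X{\left(g,x \right)} = \sqrt{-16 - 29} = \sqrt{-45} = 3 i \sqrt{5}$)
$\frac{X{\left(n{\left(-8 \right)},-42 \right)}}{\left(-1272 + 1197\right) + 1387} = \frac{3 i \sqrt{5}}{\left(-1272 + 1197\right) + 1387} = \frac{3 i \sqrt{5}}{-75 + 1387} = \frac{3 i \sqrt{5}}{1312}$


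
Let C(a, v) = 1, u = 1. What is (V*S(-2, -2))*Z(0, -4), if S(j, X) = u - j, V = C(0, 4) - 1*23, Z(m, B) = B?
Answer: 264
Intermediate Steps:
V = -22 (V = 1 - 1*23 = 1 - 23 = -22)
S(j, X) = 1 - j
(V*S(-2, -2))*Z(0, -4) = -22*(1 - 1*(-2))*(-4) = -22*(1 + 2)*(-4) = -22*3*(-4) = -66*(-4) = 264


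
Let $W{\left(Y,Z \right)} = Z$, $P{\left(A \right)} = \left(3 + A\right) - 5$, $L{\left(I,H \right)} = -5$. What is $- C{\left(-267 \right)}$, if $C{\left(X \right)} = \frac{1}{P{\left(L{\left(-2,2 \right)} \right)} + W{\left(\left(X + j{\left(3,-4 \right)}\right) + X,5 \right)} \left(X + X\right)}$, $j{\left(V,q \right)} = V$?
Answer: $\frac{1}{2677} \approx 0.00037355$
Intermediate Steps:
$P{\left(A \right)} = -2 + A$
$C{\left(X \right)} = \frac{1}{-7 + 10 X}$ ($C{\left(X \right)} = \frac{1}{\left(-2 - 5\right) + 5 \left(X + X\right)} = \frac{1}{-7 + 5 \cdot 2 X} = \frac{1}{-7 + 10 X}$)
$- C{\left(-267 \right)} = - \frac{1}{-7 + 10 \left(-267\right)} = - \frac{1}{-7 - 2670} = - \frac{1}{-2677} = \left(-1\right) \left(- \frac{1}{2677}\right) = \frac{1}{2677}$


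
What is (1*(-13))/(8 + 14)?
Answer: -13/22 ≈ -0.59091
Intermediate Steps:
(1*(-13))/(8 + 14) = -13/22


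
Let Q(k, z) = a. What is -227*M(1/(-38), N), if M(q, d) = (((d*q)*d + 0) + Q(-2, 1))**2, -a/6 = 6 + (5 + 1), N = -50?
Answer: -1555840748/361 ≈ -4.3098e+6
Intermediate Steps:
a = -72 (a = -6*(6 + (5 + 1)) = -6*(6 + 6) = -6*12 = -72)
Q(k, z) = -72
M(q, d) = (-72 + q*d**2)**2 (M(q, d) = (((d*q)*d + 0) - 72)**2 = ((q*d**2 + 0) - 72)**2 = (q*d**2 - 72)**2 = (-72 + q*d**2)**2)
-227*M(1/(-38), N) = -227*(-72 + (-50)**2/(-38))**2 = -227*(-72 - 1/38*2500)**2 = -227*(-72 - 1250/19)**2 = -227*(-2618/19)**2 = -227*6853924/361 = -1555840748/361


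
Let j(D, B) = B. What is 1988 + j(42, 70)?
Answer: 2058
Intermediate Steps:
1988 + j(42, 70) = 1988 + 70 = 2058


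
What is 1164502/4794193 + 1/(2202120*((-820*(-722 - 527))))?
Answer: 2626379686872517393/10812665937991888800 ≈ 0.24290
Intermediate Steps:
1164502/4794193 + 1/(2202120*((-820*(-722 - 527)))) = 1164502*(1/4794193) + 1/(2202120*((-820*(-1249)))) = 1164502/4794193 + (1/2202120)/1024180 = 1164502/4794193 + (1/2202120)*(1/1024180) = 1164502/4794193 + 1/2255367261600 = 2626379686872517393/10812665937991888800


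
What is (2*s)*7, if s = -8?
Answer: -112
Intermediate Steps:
(2*s)*7 = (2*(-8))*7 = -16*7 = -112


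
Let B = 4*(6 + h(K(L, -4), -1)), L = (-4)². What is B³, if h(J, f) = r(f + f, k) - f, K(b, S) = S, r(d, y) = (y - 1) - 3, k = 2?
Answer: 8000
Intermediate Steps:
r(d, y) = -4 + y (r(d, y) = (-1 + y) - 3 = -4 + y)
L = 16
h(J, f) = -2 - f (h(J, f) = (-4 + 2) - f = -2 - f)
B = 20 (B = 4*(6 + (-2 - 1*(-1))) = 4*(6 + (-2 + 1)) = 4*(6 - 1) = 4*5 = 20)
B³ = 20³ = 8000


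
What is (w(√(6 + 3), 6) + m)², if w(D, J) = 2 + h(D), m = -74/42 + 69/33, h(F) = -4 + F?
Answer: 94249/53361 ≈ 1.7663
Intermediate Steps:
m = 76/231 (m = -74*1/42 + 69*(1/33) = -37/21 + 23/11 = 76/231 ≈ 0.32900)
w(D, J) = -2 + D (w(D, J) = 2 + (-4 + D) = -2 + D)
(w(√(6 + 3), 6) + m)² = ((-2 + √(6 + 3)) + 76/231)² = ((-2 + √9) + 76/231)² = ((-2 + 3) + 76/231)² = (1 + 76/231)² = (307/231)² = 94249/53361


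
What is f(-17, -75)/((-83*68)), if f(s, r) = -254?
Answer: 127/2822 ≈ 0.045004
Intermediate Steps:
f(-17, -75)/((-83*68)) = -254/((-83*68)) = -254/(-5644) = -254*(-1/5644) = 127/2822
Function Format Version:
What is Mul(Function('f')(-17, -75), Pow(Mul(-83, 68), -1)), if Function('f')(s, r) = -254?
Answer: Rational(127, 2822) ≈ 0.045004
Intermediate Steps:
Mul(Function('f')(-17, -75), Pow(Mul(-83, 68), -1)) = Mul(-254, Pow(Mul(-83, 68), -1)) = Mul(-254, Pow(-5644, -1)) = Mul(-254, Rational(-1, 5644)) = Rational(127, 2822)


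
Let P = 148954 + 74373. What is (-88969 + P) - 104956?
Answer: 29402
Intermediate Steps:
P = 223327
(-88969 + P) - 104956 = (-88969 + 223327) - 104956 = 134358 - 104956 = 29402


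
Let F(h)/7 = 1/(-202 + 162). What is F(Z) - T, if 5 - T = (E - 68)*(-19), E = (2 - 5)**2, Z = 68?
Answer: 44633/40 ≈ 1115.8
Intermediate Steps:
F(h) = -7/40 (F(h) = 7/(-202 + 162) = 7/(-40) = 7*(-1/40) = -7/40)
E = 9 (E = (-3)**2 = 9)
T = -1116 (T = 5 - (9 - 68)*(-19) = 5 - (-59)*(-19) = 5 - 1*1121 = 5 - 1121 = -1116)
F(Z) - T = -7/40 - 1*(-1116) = -7/40 + 1116 = 44633/40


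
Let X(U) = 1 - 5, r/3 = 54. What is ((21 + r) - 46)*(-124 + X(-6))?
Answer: -17536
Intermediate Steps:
r = 162 (r = 3*54 = 162)
X(U) = -4
((21 + r) - 46)*(-124 + X(-6)) = ((21 + 162) - 46)*(-124 - 4) = (183 - 46)*(-128) = 137*(-128) = -17536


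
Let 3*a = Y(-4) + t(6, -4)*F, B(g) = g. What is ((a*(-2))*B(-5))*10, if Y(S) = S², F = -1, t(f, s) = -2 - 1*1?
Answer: 1900/3 ≈ 633.33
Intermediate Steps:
t(f, s) = -3 (t(f, s) = -2 - 1 = -3)
a = 19/3 (a = ((-4)² - 3*(-1))/3 = (16 + 3)/3 = (⅓)*19 = 19/3 ≈ 6.3333)
((a*(-2))*B(-5))*10 = (((19/3)*(-2))*(-5))*10 = -38/3*(-5)*10 = (190/3)*10 = 1900/3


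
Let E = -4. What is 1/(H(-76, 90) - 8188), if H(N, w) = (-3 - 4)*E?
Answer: -1/8160 ≈ -0.00012255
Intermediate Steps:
H(N, w) = 28 (H(N, w) = (-3 - 4)*(-4) = -7*(-4) = 28)
1/(H(-76, 90) - 8188) = 1/(28 - 8188) = 1/(-8160) = -1/8160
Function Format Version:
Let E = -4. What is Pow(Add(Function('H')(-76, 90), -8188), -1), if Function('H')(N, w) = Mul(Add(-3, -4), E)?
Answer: Rational(-1, 8160) ≈ -0.00012255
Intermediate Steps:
Function('H')(N, w) = 28 (Function('H')(N, w) = Mul(Add(-3, -4), -4) = Mul(-7, -4) = 28)
Pow(Add(Function('H')(-76, 90), -8188), -1) = Pow(Add(28, -8188), -1) = Pow(-8160, -1) = Rational(-1, 8160)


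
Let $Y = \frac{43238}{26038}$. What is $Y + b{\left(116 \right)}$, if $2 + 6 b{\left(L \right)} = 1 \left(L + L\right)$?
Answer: $\frac{1562042}{39057} \approx 39.994$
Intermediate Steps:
$Y = \frac{21619}{13019}$ ($Y = 43238 \cdot \frac{1}{26038} = \frac{21619}{13019} \approx 1.6606$)
$b{\left(L \right)} = - \frac{1}{3} + \frac{L}{3}$ ($b{\left(L \right)} = - \frac{1}{3} + \frac{1 \left(L + L\right)}{6} = - \frac{1}{3} + \frac{1 \cdot 2 L}{6} = - \frac{1}{3} + \frac{2 L}{6} = - \frac{1}{3} + \frac{L}{3}$)
$Y + b{\left(116 \right)} = \frac{21619}{13019} + \left(- \frac{1}{3} + \frac{1}{3} \cdot 116\right) = \frac{21619}{13019} + \left(- \frac{1}{3} + \frac{116}{3}\right) = \frac{21619}{13019} + \frac{115}{3} = \frac{1562042}{39057}$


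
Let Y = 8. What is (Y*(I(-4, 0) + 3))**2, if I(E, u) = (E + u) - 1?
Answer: 256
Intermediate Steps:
I(E, u) = -1 + E + u
(Y*(I(-4, 0) + 3))**2 = (8*((-1 - 4 + 0) + 3))**2 = (8*(-5 + 3))**2 = (8*(-2))**2 = (-16)**2 = 256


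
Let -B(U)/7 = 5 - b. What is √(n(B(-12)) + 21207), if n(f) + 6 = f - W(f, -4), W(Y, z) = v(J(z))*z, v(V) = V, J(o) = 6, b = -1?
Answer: √21183 ≈ 145.54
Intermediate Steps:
B(U) = -42 (B(U) = -7*(5 - 1*(-1)) = -7*(5 + 1) = -7*6 = -42)
W(Y, z) = 6*z
n(f) = 18 + f (n(f) = -6 + (f - 6*(-4)) = -6 + (f - 1*(-24)) = -6 + (f + 24) = -6 + (24 + f) = 18 + f)
√(n(B(-12)) + 21207) = √((18 - 42) + 21207) = √(-24 + 21207) = √21183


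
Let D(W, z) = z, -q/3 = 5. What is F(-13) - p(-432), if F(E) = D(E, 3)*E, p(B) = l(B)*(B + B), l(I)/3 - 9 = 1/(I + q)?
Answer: 3469197/149 ≈ 23283.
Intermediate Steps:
q = -15 (q = -3*5 = -15)
l(I) = 27 + 3/(-15 + I) (l(I) = 27 + 3/(I - 15) = 27 + 3/(-15 + I))
p(B) = 6*B*(-134 + 9*B)/(-15 + B) (p(B) = (3*(-134 + 9*B)/(-15 + B))*(B + B) = (3*(-134 + 9*B)/(-15 + B))*(2*B) = 6*B*(-134 + 9*B)/(-15 + B))
F(E) = 3*E
F(-13) - p(-432) = 3*(-13) - 6*(-432)*(-134 + 9*(-432))/(-15 - 432) = -39 - 6*(-432)*(-134 - 3888)/(-447) = -39 - 6*(-432)*(-1)*(-4022)/447 = -39 - 1*(-3475008/149) = -39 + 3475008/149 = 3469197/149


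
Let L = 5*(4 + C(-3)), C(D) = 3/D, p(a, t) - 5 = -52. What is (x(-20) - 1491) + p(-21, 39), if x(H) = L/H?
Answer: -6155/4 ≈ -1538.8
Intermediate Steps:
p(a, t) = -47 (p(a, t) = 5 - 52 = -47)
L = 15 (L = 5*(4 + 3/(-3)) = 5*(4 + 3*(-⅓)) = 5*(4 - 1) = 5*3 = 15)
x(H) = 15/H
(x(-20) - 1491) + p(-21, 39) = (15/(-20) - 1491) - 47 = (15*(-1/20) - 1491) - 47 = (-¾ - 1491) - 47 = -5967/4 - 47 = -6155/4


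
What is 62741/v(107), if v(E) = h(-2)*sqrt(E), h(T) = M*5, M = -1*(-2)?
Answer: 62741*sqrt(107)/1070 ≈ 606.54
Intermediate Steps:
M = 2
h(T) = 10 (h(T) = 2*5 = 10)
v(E) = 10*sqrt(E)
62741/v(107) = 62741/((10*sqrt(107))) = 62741*(sqrt(107)/1070) = 62741*sqrt(107)/1070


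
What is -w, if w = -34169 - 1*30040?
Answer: 64209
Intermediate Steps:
w = -64209 (w = -34169 - 30040 = -64209)
-w = -1*(-64209) = 64209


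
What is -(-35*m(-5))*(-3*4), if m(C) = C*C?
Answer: -10500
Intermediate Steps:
m(C) = C²
-(-35*m(-5))*(-3*4) = -(-35*(-5)²)*(-3*4) = -(-35*25)*(-12) = -(-875)*(-12) = -1*10500 = -10500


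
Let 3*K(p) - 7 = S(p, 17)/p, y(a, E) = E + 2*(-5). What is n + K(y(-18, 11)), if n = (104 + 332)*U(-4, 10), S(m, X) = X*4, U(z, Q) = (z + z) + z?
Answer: -5207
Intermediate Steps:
U(z, Q) = 3*z (U(z, Q) = 2*z + z = 3*z)
y(a, E) = -10 + E (y(a, E) = E - 10 = -10 + E)
S(m, X) = 4*X
K(p) = 7/3 + 68/(3*p) (K(p) = 7/3 + ((4*17)/p)/3 = 7/3 + (68/p)/3 = 7/3 + 68/(3*p))
n = -5232 (n = (104 + 332)*(3*(-4)) = 436*(-12) = -5232)
n + K(y(-18, 11)) = -5232 + (68 + 7*(-10 + 11))/(3*(-10 + 11)) = -5232 + (⅓)*(68 + 7*1)/1 = -5232 + (⅓)*1*(68 + 7) = -5232 + (⅓)*1*75 = -5232 + 25 = -5207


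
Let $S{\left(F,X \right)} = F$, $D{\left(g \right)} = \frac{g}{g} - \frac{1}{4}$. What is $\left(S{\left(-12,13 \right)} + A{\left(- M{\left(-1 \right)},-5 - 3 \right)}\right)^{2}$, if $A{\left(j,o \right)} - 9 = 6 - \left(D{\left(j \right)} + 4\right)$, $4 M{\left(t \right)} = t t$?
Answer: $\frac{49}{16} \approx 3.0625$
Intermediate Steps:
$D{\left(g \right)} = \frac{3}{4}$ ($D{\left(g \right)} = 1 - \frac{1}{4} = \frac{3}{4}$)
$M{\left(t \right)} = \frac{t^{2}}{4}$ ($M{\left(t \right)} = \frac{t t}{4} = \frac{t^{2}}{4}$)
$A{\left(j,o \right)} = \frac{41}{4}$ ($A{\left(j,o \right)} = 9 + \left(6 - \left(\frac{3}{4} + 4\right)\right) = 9 + \left(6 - \frac{19}{4}\right) = 9 + \frac{5}{4} = \frac{41}{4}$)
$\left(S{\left(-12,13 \right)} + A{\left(- M{\left(-1 \right)},-5 - 3 \right)}\right)^{2} = \left(-12 + \frac{41}{4}\right)^{2} = \left(- \frac{7}{4}\right)^{2} = \frac{49}{16}$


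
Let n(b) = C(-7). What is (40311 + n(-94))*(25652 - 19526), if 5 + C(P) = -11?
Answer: 246847170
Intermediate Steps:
C(P) = -16 (C(P) = -5 - 11 = -16)
n(b) = -16
(40311 + n(-94))*(25652 - 19526) = (40311 - 16)*(25652 - 19526) = 40295*6126 = 246847170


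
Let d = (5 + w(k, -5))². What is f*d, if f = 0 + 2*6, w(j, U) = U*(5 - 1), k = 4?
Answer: 2700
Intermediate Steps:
w(j, U) = 4*U (w(j, U) = U*4 = 4*U)
f = 12 (f = 0 + 12 = 12)
d = 225 (d = (5 + 4*(-5))² = (5 - 20)² = (-15)² = 225)
f*d = 12*225 = 2700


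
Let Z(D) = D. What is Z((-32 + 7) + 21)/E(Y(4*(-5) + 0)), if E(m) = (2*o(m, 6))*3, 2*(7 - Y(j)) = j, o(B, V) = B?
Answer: -2/51 ≈ -0.039216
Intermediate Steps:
Y(j) = 7 - j/2
E(m) = 6*m (E(m) = (2*m)*3 = 6*m)
Z((-32 + 7) + 21)/E(Y(4*(-5) + 0)) = ((-32 + 7) + 21)/((6*(7 - (4*(-5) + 0)/2))) = (-25 + 21)/((6*(7 - (-20 + 0)/2))) = -4*1/(6*(7 - ½*(-20))) = -4*1/(6*(7 + 10)) = -4/(6*17) = -4/102 = -4*1/102 = -2/51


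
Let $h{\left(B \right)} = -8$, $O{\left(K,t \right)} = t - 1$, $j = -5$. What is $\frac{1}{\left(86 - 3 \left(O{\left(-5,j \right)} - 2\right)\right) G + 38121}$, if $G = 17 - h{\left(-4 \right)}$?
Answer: $\frac{1}{40871} \approx 2.4467 \cdot 10^{-5}$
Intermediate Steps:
$O{\left(K,t \right)} = -1 + t$
$G = 25$ ($G = 17 - -8 = 17 + 8 = 25$)
$\frac{1}{\left(86 - 3 \left(O{\left(-5,j \right)} - 2\right)\right) G + 38121} = \frac{1}{\left(86 - 3 \left(\left(-1 - 5\right) - 2\right)\right) 25 + 38121} = \frac{1}{\left(86 - 3 \left(-6 - 2\right)\right) 25 + 38121} = \frac{1}{\left(86 - -24\right) 25 + 38121} = \frac{1}{\left(86 + 24\right) 25 + 38121} = \frac{1}{110 \cdot 25 + 38121} = \frac{1}{2750 + 38121} = \frac{1}{40871}$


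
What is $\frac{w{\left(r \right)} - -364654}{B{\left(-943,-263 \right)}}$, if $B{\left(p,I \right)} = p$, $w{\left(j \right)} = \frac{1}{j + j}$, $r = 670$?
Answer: $- \frac{488636361}{1263620} \approx -386.7$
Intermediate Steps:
$w{\left(j \right)} = \frac{1}{2 j}$
$\frac{w{\left(r \right)} - -364654}{B{\left(-943,-263 \right)}} = \frac{\frac{1}{2 \cdot 670} - -364654}{-943} = \left(\frac{1}{2} \cdot \frac{1}{670} + 364654\right) \left(- \frac{1}{943}\right) = \left(\frac{1}{1340} + 364654\right) \left(- \frac{1}{943}\right) = \frac{488636361}{1340} \left(- \frac{1}{943}\right) = - \frac{488636361}{1263620}$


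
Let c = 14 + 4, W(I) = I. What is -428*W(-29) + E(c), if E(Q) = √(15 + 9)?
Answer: 12412 + 2*√6 ≈ 12417.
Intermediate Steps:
c = 18
E(Q) = 2*√6 (E(Q) = √24 = 2*√6)
-428*W(-29) + E(c) = -428*(-29) + 2*√6 = 12412 + 2*√6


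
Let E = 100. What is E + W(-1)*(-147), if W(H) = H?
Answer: 247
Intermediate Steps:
E + W(-1)*(-147) = 100 - 1*(-147) = 100 + 147 = 247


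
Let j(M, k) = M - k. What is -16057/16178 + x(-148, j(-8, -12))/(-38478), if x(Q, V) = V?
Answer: -308952979/311248542 ≈ -0.99262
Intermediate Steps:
-16057/16178 + x(-148, j(-8, -12))/(-38478) = -16057/16178 + (-8 - 1*(-12))/(-38478) = -16057*1/16178 + (-8 + 12)*(-1/38478) = -16057/16178 + 4*(-1/38478) = -16057/16178 - 2/19239 = -308952979/311248542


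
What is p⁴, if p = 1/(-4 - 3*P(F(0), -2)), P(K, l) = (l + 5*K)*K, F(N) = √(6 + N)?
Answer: 5598313/345071491210000 + 319083*√6/86267872802500 ≈ 2.5284e-8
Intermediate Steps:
P(K, l) = K*(l + 5*K)
p = 1/(-4 - 3*√6*(-2 + 5*√6)) (p = 1/(-4 - 3*√(6 + 0)*(-2 + 5*√(6 + 0))) = 1/(-4 - 3*√6*(-2 + 5*√6)) ≈ -0.012610)
p⁴ = (-47/4310 - 3*√6/4310)⁴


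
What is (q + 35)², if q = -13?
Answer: 484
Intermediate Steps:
(q + 35)² = (-13 + 35)² = 22² = 484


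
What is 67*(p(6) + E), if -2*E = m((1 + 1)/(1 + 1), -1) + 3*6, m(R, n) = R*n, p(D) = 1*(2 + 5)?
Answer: -201/2 ≈ -100.50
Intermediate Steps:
p(D) = 7 (p(D) = 1*7 = 7)
E = -17/2 (E = -(((1 + 1)/(1 + 1))*(-1) + 3*6)/2 = -((2/2)*(-1) + 18)/2 = -((2*(½))*(-1) + 18)/2 = -(1*(-1) + 18)/2 = -(-1 + 18)/2 = -½*17 = -17/2 ≈ -8.5000)
67*(p(6) + E) = 67*(7 - 17/2) = 67*(-3/2) = -201/2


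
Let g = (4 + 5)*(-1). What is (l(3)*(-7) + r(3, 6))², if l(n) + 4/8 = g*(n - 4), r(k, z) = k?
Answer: 12769/4 ≈ 3192.3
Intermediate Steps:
g = -9 (g = 9*(-1) = -9)
l(n) = 71/2 - 9*n (l(n) = -½ - 9*(n - 4) = -½ - 9*(-4 + n) = -½ + (36 - 9*n) = 71/2 - 9*n)
(l(3)*(-7) + r(3, 6))² = ((71/2 - 9*3)*(-7) + 3)² = ((71/2 - 27)*(-7) + 3)² = ((17/2)*(-7) + 3)² = (-119/2 + 3)² = (-113/2)² = 12769/4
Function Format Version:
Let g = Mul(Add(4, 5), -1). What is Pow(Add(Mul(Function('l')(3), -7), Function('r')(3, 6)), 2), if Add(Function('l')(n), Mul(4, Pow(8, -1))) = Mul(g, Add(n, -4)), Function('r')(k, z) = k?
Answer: Rational(12769, 4) ≈ 3192.3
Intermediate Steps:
g = -9 (g = Mul(9, -1) = -9)
Function('l')(n) = Add(Rational(71, 2), Mul(-9, n)) (Function('l')(n) = Add(Rational(-1, 2), Mul(-9, Add(n, -4))) = Add(Rational(-1, 2), Mul(-9, Add(-4, n))) = Add(Rational(-1, 2), Add(36, Mul(-9, n))) = Add(Rational(71, 2), Mul(-9, n)))
Pow(Add(Mul(Function('l')(3), -7), Function('r')(3, 6)), 2) = Pow(Add(Mul(Add(Rational(71, 2), Mul(-9, 3)), -7), 3), 2) = Pow(Add(Mul(Add(Rational(71, 2), -27), -7), 3), 2) = Pow(Add(Mul(Rational(17, 2), -7), 3), 2) = Pow(Add(Rational(-119, 2), 3), 2) = Pow(Rational(-113, 2), 2) = Rational(12769, 4)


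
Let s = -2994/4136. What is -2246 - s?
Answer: -4643231/2068 ≈ -2245.3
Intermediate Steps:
s = -1497/2068 (s = -2994*1/4136 = -1497/2068 ≈ -0.72389)
-2246 - s = -2246 - 1*(-1497/2068) = -2246 + 1497/2068 = -4643231/2068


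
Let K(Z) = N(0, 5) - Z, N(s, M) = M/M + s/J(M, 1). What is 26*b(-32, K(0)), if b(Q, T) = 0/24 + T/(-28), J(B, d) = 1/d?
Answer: -13/14 ≈ -0.92857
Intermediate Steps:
N(s, M) = 1 + s (N(s, M) = M/M + s/(1/1) = 1 + s/1 = 1 + s*1 = 1 + s)
K(Z) = 1 - Z (K(Z) = (1 + 0) - Z = 1 - Z)
b(Q, T) = -T/28 (b(Q, T) = 0*(1/24) + T*(-1/28) = 0 - T/28 = -T/28)
26*b(-32, K(0)) = 26*(-(1 - 1*0)/28) = 26*(-(1 + 0)/28) = 26*(-1/28*1) = 26*(-1/28) = -13/14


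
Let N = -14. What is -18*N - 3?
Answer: 249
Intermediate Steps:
-18*N - 3 = -18*(-14) - 3 = 252 - 3 = 249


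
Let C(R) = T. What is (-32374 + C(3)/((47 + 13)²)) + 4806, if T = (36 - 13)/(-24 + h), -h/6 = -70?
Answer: -39300940777/1425600 ≈ -27568.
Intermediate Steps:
h = 420 (h = -6*(-70) = 420)
T = 23/396 (T = (36 - 13)/(-24 + 420) = 23/396 ≈ 0.058081)
C(R) = 23/396
(-32374 + C(3)/((47 + 13)²)) + 4806 = (-32374 + 23/(396*((47 + 13)²))) + 4806 = (-32374 + 23/(396*(60²))) + 4806 = (-32374 + (23/396)/3600) + 4806 = (-32374 + (23/396)*(1/3600)) + 4806 = (-32374 + 23/1425600) + 4806 = -46152374377/1425600 + 4806 = -39300940777/1425600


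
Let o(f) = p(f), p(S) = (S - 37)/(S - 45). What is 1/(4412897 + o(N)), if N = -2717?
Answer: 1381/6094212134 ≈ 2.2661e-7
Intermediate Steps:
p(S) = (-37 + S)/(-45 + S)
o(f) = (-37 + f)/(-45 + f)
1/(4412897 + o(N)) = 1/(4412897 + (-37 - 2717)/(-45 - 2717)) = 1/(4412897 - 2754/(-2762)) = 1/(4412897 - 1/2762*(-2754)) = 1/(4412897 + 1377/1381) = 1/(6094212134/1381) = 1381/6094212134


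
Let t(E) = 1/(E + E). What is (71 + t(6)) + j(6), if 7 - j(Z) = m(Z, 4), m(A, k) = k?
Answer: 889/12 ≈ 74.083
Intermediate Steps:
t(E) = 1/(2*E)
j(Z) = 3 (j(Z) = 7 - 1*4 = 7 - 4 = 3)
(71 + t(6)) + j(6) = (71 + (1/2)/6) + 3 = (71 + (1/2)*(1/6)) + 3 = (71 + 1/12) + 3 = 853/12 + 3 = 889/12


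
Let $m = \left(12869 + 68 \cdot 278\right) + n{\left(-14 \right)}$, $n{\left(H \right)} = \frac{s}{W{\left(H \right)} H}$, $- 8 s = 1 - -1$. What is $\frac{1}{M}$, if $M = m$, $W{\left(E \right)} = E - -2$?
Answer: $\frac{672}{21351455} \approx 3.1473 \cdot 10^{-5}$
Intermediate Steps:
$W{\left(E \right)} = 2 + E$ ($W{\left(E \right)} = E + 2 = 2 + E$)
$s = - \frac{1}{4}$ ($s = - \frac{1 - -1}{8} = - \frac{1 + 1}{8} = \left(- \frac{1}{8}\right) 2 = - \frac{1}{4} \approx -0.25$)
$n{\left(H \right)} = - \frac{1}{4 H \left(2 + H\right)}$ ($n{\left(H \right)} = - \frac{1}{4 \left(2 + H\right) H} = - \frac{1}{4 H \left(2 + H\right)}$)
$m = \frac{21351455}{672}$ ($m = \left(12869 + 68 \cdot 278\right) - \frac{1}{4 \left(-14\right) \left(2 - 14\right)} = \left(12869 + 18904\right) - - \frac{1}{56 \left(-12\right)} = 31773 - \left(- \frac{1}{56}\right) \left(- \frac{1}{12}\right) = 31773 - \frac{1}{672} = \frac{21351455}{672} \approx 31773.0$)
$M = \frac{21351455}{672} \approx 31773.0$
$\frac{1}{M} = \frac{1}{\frac{21351455}{672}} = \frac{672}{21351455}$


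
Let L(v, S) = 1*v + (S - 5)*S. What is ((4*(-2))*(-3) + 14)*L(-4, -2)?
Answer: 380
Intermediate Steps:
L(v, S) = v + S*(-5 + S) (L(v, S) = v + (-5 + S)*S = v + S*(-5 + S))
((4*(-2))*(-3) + 14)*L(-4, -2) = ((4*(-2))*(-3) + 14)*(-4 + (-2)² - 5*(-2)) = (-8*(-3) + 14)*(-4 + 4 + 10) = (24 + 14)*10 = 38*10 = 380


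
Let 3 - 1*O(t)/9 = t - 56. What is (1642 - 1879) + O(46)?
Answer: -120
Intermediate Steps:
O(t) = 531 - 9*t (O(t) = 27 - 9*(t - 56) = 27 - 9*(-56 + t) = 27 + (504 - 9*t) = 531 - 9*t)
(1642 - 1879) + O(46) = (1642 - 1879) + (531 - 9*46) = -237 + (531 - 414) = -237 + 117 = -120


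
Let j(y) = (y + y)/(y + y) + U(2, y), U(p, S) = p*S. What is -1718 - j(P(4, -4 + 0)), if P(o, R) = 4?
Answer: -1727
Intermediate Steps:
U(p, S) = S*p
j(y) = 1 + 2*y (j(y) = (y + y)/(y + y) + y*2 = (2*y)/((2*y)) + 2*y = (2*y)*(1/(2*y)) + 2*y = 1 + 2*y)
-1718 - j(P(4, -4 + 0)) = -1718 - (1 + 2*4) = -1718 - (1 + 8) = -1718 - 1*9 = -1718 - 9 = -1727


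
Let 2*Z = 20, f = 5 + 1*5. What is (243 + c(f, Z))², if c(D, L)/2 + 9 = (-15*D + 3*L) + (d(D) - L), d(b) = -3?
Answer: 1681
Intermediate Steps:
f = 10 (f = 5 + 5 = 10)
Z = 10 (Z = (½)*20 = 10)
c(D, L) = -24 - 30*D + 4*L (c(D, L) = -18 + 2*((-15*D + 3*L) + (-3 - L)) = -18 + 2*(-3 - 15*D + 2*L) = -18 + (-6 - 30*D + 4*L) = -24 - 30*D + 4*L)
(243 + c(f, Z))² = (243 + (-24 - 30*10 + 4*10))² = (243 + (-24 - 300 + 40))² = (243 - 284)² = (-41)² = 1681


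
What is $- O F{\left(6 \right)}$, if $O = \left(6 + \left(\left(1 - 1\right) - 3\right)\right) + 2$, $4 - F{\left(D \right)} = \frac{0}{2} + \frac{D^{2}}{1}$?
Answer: $160$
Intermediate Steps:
$F{\left(D \right)} = 4 - D^{2}$ ($F{\left(D \right)} = 4 - \left(\frac{0}{2} + \frac{D^{2}}{1}\right) = 4 - \left(0 \cdot \frac{1}{2} + D^{2} \cdot 1\right) = 4 - \left(0 + D^{2}\right) = 4 - D^{2}$)
$O = 5$ ($O = \left(6 + \left(0 - 3\right)\right) + 2 = \left(6 - 3\right) + 2 = 3 + 2 = 5$)
$- O F{\left(6 \right)} = \left(-1\right) 5 \left(4 - 6^{2}\right) = - 5 \left(4 - 36\right) = \left(-5\right) \left(-32\right) = 160$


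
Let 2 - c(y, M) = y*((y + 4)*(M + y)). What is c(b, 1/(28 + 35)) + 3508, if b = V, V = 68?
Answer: -2306470/7 ≈ -3.2950e+5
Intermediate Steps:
b = 68
c(y, M) = 2 - y*(4 + y)*(M + y) (c(y, M) = 2 - y*(y + 4)*(M + y) = 2 - y*(4 + y)*(M + y))
c(b, 1/(28 + 35)) + 3508 = (2 - 1*68³ - 4*68² - 1*68²/(28 + 35) - 4*68/(28 + 35)) + 3508 = (2 - 1*314432 - 4*4624 - 1*4624/63 - 4*68/63) + 3508 = (2 - 314432 - 18496 - 1*1/63*4624 - 4*1/63*68) + 3508 = (2 - 314432 - 18496 - 4624/63 - 272/63) + 3508 = -2331026/7 + 3508 = -2306470/7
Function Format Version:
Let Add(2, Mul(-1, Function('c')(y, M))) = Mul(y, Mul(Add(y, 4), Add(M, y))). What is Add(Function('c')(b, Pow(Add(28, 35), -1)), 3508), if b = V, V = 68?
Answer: Rational(-2306470, 7) ≈ -3.2950e+5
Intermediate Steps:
b = 68
Function('c')(y, M) = Add(2, Mul(-1, y, Add(4, y), Add(M, y))) (Function('c')(y, M) = Add(2, Mul(-1, Mul(y, Mul(Add(y, 4), Add(M, y))))) = Add(2, Mul(-1, Mul(y, Mul(Add(4, y), Add(M, y))))) = Add(2, Mul(-1, Mul(y, Add(4, y), Add(M, y)))) = Add(2, Mul(-1, y, Add(4, y), Add(M, y))))
Add(Function('c')(b, Pow(Add(28, 35), -1)), 3508) = Add(Add(2, Mul(-1, Pow(68, 3)), Mul(-4, Pow(68, 2)), Mul(-1, Pow(Add(28, 35), -1), Pow(68, 2)), Mul(-4, Pow(Add(28, 35), -1), 68)), 3508) = Add(Add(2, Mul(-1, 314432), Mul(-4, 4624), Mul(-1, Pow(63, -1), 4624), Mul(-4, Pow(63, -1), 68)), 3508) = Add(Add(2, -314432, -18496, Mul(-1, Rational(1, 63), 4624), Mul(-4, Rational(1, 63), 68)), 3508) = Add(Add(2, -314432, -18496, Rational(-4624, 63), Rational(-272, 63)), 3508) = Add(Rational(-2331026, 7), 3508) = Rational(-2306470, 7)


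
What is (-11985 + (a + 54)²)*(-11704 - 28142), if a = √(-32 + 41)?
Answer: 348094656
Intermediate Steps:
a = 3 (a = √9 = 3)
(-11985 + (a + 54)²)*(-11704 - 28142) = (-11985 + (3 + 54)²)*(-11704 - 28142) = (-11985 + 57²)*(-39846) = (-11985 + 3249)*(-39846) = -8736*(-39846) = 348094656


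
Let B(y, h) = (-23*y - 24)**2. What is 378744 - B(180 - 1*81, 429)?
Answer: -4915857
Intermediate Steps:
B(y, h) = (-24 - 23*y)**2
378744 - B(180 - 1*81, 429) = 378744 - (24 + 23*(180 - 1*81))**2 = 378744 - (24 + 23*(180 - 81))**2 = 378744 - (24 + 23*99)**2 = 378744 - (24 + 2277)**2 = 378744 - 1*2301**2 = 378744 - 1*5294601 = 378744 - 5294601 = -4915857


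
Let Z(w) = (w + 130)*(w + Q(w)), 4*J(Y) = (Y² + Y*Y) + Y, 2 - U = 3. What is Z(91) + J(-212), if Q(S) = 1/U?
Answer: 42309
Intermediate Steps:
U = -1 (U = 2 - 1*3 = 2 - 3 = -1)
Q(S) = -1 (Q(S) = 1/(-1) = -1)
J(Y) = Y²/2 + Y/4 (J(Y) = ((Y² + Y*Y) + Y)/4 = ((Y² + Y²) + Y)/4 = (2*Y² + Y)/4 = (Y + 2*Y²)/4 = Y²/2 + Y/4)
Z(w) = (-1 + w)*(130 + w) (Z(w) = (w + 130)*(w - 1) = (130 + w)*(-1 + w) = (-1 + w)*(130 + w))
Z(91) + J(-212) = (-130 + 91² + 129*91) + (¼)*(-212)*(1 + 2*(-212)) = (-130 + 8281 + 11739) + (¼)*(-212)*(1 - 424) = 19890 + (¼)*(-212)*(-423) = 19890 + 22419 = 42309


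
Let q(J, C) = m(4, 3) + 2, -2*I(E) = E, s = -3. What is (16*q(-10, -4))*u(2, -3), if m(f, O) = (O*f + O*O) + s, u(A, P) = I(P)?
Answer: 480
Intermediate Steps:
I(E) = -E/2
u(A, P) = -P/2
m(f, O) = -3 + O**2 + O*f (m(f, O) = (O*f + O*O) - 3 = (O*f + O**2) - 3 = (O**2 + O*f) - 3 = -3 + O**2 + O*f)
q(J, C) = 20 (q(J, C) = (-3 + 3**2 + 3*4) + 2 = (-3 + 9 + 12) + 2 = 18 + 2 = 20)
(16*q(-10, -4))*u(2, -3) = (16*20)*(-1/2*(-3)) = 320*(3/2) = 480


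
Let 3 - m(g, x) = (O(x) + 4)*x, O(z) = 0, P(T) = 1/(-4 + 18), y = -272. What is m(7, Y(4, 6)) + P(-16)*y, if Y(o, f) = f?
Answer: -283/7 ≈ -40.429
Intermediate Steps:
P(T) = 1/14
m(g, x) = 3 - 4*x (m(g, x) = 3 - (0 + 4)*x = 3 - 4*x)
m(7, Y(4, 6)) + P(-16)*y = (3 - 4*6) + (1/14)*(-272) = (3 - 24) - 136/7 = -21 - 136/7 = -283/7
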